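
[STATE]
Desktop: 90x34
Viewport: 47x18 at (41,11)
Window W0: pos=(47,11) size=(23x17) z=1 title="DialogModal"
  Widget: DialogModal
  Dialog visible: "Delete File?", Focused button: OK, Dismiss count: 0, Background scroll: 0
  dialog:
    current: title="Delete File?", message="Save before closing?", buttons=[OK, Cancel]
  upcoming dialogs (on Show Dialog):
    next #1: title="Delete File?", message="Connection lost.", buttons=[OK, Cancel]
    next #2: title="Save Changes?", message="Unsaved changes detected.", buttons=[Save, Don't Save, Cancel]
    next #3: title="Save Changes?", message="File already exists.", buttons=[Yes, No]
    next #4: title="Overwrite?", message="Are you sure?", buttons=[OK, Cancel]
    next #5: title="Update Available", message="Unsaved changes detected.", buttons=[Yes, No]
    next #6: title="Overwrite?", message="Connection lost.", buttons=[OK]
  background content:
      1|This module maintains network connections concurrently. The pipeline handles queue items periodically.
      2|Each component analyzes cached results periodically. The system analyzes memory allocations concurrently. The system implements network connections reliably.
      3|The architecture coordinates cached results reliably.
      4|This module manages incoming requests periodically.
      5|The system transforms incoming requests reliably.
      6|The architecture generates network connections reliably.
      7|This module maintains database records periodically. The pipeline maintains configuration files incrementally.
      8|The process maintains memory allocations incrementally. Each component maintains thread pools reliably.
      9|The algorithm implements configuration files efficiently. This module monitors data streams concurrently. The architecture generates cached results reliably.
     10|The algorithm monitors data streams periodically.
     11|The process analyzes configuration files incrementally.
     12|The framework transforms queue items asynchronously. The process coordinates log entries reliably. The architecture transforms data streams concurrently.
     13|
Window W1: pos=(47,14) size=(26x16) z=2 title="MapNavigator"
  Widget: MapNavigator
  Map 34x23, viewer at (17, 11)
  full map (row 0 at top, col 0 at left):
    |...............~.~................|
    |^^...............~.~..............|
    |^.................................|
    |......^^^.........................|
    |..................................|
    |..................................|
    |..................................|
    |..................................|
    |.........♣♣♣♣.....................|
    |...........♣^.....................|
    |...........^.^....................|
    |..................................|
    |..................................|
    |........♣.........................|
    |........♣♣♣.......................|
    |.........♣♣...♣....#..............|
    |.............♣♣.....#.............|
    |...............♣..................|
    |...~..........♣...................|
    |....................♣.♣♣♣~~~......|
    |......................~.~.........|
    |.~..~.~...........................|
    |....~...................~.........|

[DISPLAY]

      ┏━━━━━━━━━━━━━━━━━━━━━┓                  
      ┃ DialogModal         ┃                  
      ┠─────────────────────┨                  
      ┏━━━━━━━━━━━━━━━━━━━━━━━━┓               
      ┃ MapNavigator           ┃               
      ┠────────────────────────┨               
      ┃........................┃               
      ┃........................┃               
      ┃........................┃               
      ┃....♣♣♣♣................┃               
      ┃......♣^................┃               
      ┃......^.^...............┃               
      ┃............@...........┃               
      ┃........................┃               
      ┃...♣....................┃               
      ┃...♣♣♣..................┃               
      ┃....♣♣...♣....#.........┃               
      ┃........♣♣.....#........┃               


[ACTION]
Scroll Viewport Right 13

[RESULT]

    ┏━━━━━━━━━━━━━━━━━━━━━┓                    
    ┃ DialogModal         ┃                    
    ┠─────────────────────┨                    
    ┏━━━━━━━━━━━━━━━━━━━━━━━━┓                 
    ┃ MapNavigator           ┃                 
    ┠────────────────────────┨                 
    ┃........................┃                 
    ┃........................┃                 
    ┃........................┃                 
    ┃....♣♣♣♣................┃                 
    ┃......♣^................┃                 
    ┃......^.^...............┃                 
    ┃............@...........┃                 
    ┃........................┃                 
    ┃...♣....................┃                 
    ┃...♣♣♣..................┃                 
    ┃....♣♣...♣....#.........┃                 
    ┃........♣♣.....#........┃                 


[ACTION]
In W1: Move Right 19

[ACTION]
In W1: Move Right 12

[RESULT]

    ┏━━━━━━━━━━━━━━━━━━━━━┓                    
    ┃ DialogModal         ┃                    
    ┠─────────────────────┨                    
    ┏━━━━━━━━━━━━━━━━━━━━━━━━┓                 
    ┃ MapNavigator           ┃                 
    ┠────────────────────────┨                 
    ┃.............           ┃                 
    ┃.............           ┃                 
    ┃.............           ┃                 
    ┃.............           ┃                 
    ┃.............           ┃                 
    ┃.............           ┃                 
    ┃............@           ┃                 
    ┃.............           ┃                 
    ┃.............           ┃                 
    ┃.............           ┃                 
    ┃.............           ┃                 
    ┃.............           ┃                 


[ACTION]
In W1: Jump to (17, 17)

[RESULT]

    ┏━━━━━━━━━━━━━━━━━━━━━┓                    
    ┃ DialogModal         ┃                    
    ┠─────────────────────┨                    
    ┏━━━━━━━━━━━━━━━━━━━━━━━━┓                 
    ┃ MapNavigator           ┃                 
    ┠────────────────────────┨                 
    ┃........................┃                 
    ┃........................┃                 
    ┃...♣....................┃                 
    ┃...♣♣♣..................┃                 
    ┃....♣♣...♣....#.........┃                 
    ┃........♣♣.....#........┃                 
    ┃..........♣.@...........┃                 
    ┃.........♣..............┃                 
    ┃...............♣.♣♣♣~~~.┃                 
    ┃.................~.~....┃                 
    ┃.~......................┃                 
    ┃...................~....┃                 


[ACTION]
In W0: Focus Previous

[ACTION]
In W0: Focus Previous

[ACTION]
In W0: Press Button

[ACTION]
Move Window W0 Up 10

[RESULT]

    ┃The process maintains┃                    
    ┃The algorithm impleme┃                    
    ┃The algorithm monitor┃                    
    ┏━━━━━━━━━━━━━━━━━━━━━━━━┓                 
    ┃ MapNavigator           ┃                 
    ┠────────────────────────┨                 
    ┃........................┃                 
    ┃........................┃                 
    ┃...♣....................┃                 
    ┃...♣♣♣..................┃                 
    ┃....♣♣...♣....#.........┃                 
    ┃........♣♣.....#........┃                 
    ┃..........♣.@...........┃                 
    ┃.........♣..............┃                 
    ┃...............♣.♣♣♣~~~.┃                 
    ┃.................~.~....┃                 
    ┃.~......................┃                 
    ┃...................~....┃                 


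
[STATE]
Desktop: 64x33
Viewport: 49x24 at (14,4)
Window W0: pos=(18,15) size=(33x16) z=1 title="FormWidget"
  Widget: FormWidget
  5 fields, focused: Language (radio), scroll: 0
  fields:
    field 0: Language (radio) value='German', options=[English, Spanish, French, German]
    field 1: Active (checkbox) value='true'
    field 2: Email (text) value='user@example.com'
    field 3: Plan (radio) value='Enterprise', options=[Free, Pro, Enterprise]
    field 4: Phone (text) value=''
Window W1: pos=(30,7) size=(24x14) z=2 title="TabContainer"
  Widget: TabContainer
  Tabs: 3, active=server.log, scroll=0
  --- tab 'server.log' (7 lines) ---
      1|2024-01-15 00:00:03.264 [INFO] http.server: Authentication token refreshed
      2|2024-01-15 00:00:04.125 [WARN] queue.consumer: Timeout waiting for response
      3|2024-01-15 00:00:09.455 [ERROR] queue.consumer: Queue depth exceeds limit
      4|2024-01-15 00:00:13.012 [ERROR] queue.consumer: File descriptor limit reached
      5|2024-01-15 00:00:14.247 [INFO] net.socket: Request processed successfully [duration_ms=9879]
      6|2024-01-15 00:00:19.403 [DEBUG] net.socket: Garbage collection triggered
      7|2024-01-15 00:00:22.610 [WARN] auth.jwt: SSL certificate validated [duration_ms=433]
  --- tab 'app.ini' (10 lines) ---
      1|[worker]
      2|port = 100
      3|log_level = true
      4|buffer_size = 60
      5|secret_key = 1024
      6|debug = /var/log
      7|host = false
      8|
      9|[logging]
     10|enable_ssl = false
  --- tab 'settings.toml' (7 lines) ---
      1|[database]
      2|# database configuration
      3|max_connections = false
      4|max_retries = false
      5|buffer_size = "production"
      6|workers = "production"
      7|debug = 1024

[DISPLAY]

                                                 
                                                 
                                                 
                ┏━━━━━━━━━━━━━━━━━━━━━━┓         
                ┃ TabContainer         ┃         
                ┠──────────────────────┨         
                ┃[server.log]│ app.ini ┃         
                ┃──────────────────────┃         
                ┃2024-01-15 00:00:03.26┃         
                ┃2024-01-15 00:00:04.12┃         
                ┃2024-01-15 00:00:09.45┃         
    ┏━━━━━━━━━━━┃2024-01-15 00:00:13.01┃         
    ┃ FormWidget┃2024-01-15 00:00:14.24┃         
    ┠───────────┃2024-01-15 00:00:19.40┃         
    ┃> Language:┃2024-01-15 00:00:22.61┃         
    ┃  Active:  ┃                      ┃         
    ┃  Email:   ┗━━━━━━━━━━━━━━━━━━━━━━┛         
    ┃  Plan:       ( ) Free  ( ) Pro┃            
    ┃  Phone:      [               ]┃            
    ┃                               ┃            
    ┃                               ┃            
    ┃                               ┃            
    ┃                               ┃            
    ┃                               ┃            


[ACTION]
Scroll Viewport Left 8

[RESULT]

                                                 
                                                 
                                                 
                        ┏━━━━━━━━━━━━━━━━━━━━━━┓ 
                        ┃ TabContainer         ┃ 
                        ┠──────────────────────┨ 
                        ┃[server.log]│ app.ini ┃ 
                        ┃──────────────────────┃ 
                        ┃2024-01-15 00:00:03.26┃ 
                        ┃2024-01-15 00:00:04.12┃ 
                        ┃2024-01-15 00:00:09.45┃ 
            ┏━━━━━━━━━━━┃2024-01-15 00:00:13.01┃ 
            ┃ FormWidget┃2024-01-15 00:00:14.24┃ 
            ┠───────────┃2024-01-15 00:00:19.40┃ 
            ┃> Language:┃2024-01-15 00:00:22.61┃ 
            ┃  Active:  ┃                      ┃ 
            ┃  Email:   ┗━━━━━━━━━━━━━━━━━━━━━━┛ 
            ┃  Plan:       ( ) Free  ( ) Pro┃    
            ┃  Phone:      [               ]┃    
            ┃                               ┃    
            ┃                               ┃    
            ┃                               ┃    
            ┃                               ┃    
            ┃                               ┃    


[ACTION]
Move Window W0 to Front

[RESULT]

                                                 
                                                 
                                                 
                        ┏━━━━━━━━━━━━━━━━━━━━━━┓ 
                        ┃ TabContainer         ┃ 
                        ┠──────────────────────┨ 
                        ┃[server.log]│ app.ini ┃ 
                        ┃──────────────────────┃ 
                        ┃2024-01-15 00:00:03.26┃ 
                        ┃2024-01-15 00:00:04.12┃ 
                        ┃2024-01-15 00:00:09.45┃ 
            ┏━━━━━━━━━━━━━━━━━━━━━━━━━━━━━━━┓01┃ 
            ┃ FormWidget                    ┃24┃ 
            ┠───────────────────────────────┨40┃ 
            ┃> Language:   ( ) English  ( ) ┃61┃ 
            ┃  Active:     [x]              ┃  ┃ 
            ┃  Email:      [user@example.co]┃━━┛ 
            ┃  Plan:       ( ) Free  ( ) Pro┃    
            ┃  Phone:      [               ]┃    
            ┃                               ┃    
            ┃                               ┃    
            ┃                               ┃    
            ┃                               ┃    
            ┃                               ┃    


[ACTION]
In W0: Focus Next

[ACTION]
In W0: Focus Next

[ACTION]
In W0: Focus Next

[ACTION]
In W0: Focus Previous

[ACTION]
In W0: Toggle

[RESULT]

                                                 
                                                 
                                                 
                        ┏━━━━━━━━━━━━━━━━━━━━━━┓ 
                        ┃ TabContainer         ┃ 
                        ┠──────────────────────┨ 
                        ┃[server.log]│ app.ini ┃ 
                        ┃──────────────────────┃ 
                        ┃2024-01-15 00:00:03.26┃ 
                        ┃2024-01-15 00:00:04.12┃ 
                        ┃2024-01-15 00:00:09.45┃ 
            ┏━━━━━━━━━━━━━━━━━━━━━━━━━━━━━━━┓01┃ 
            ┃ FormWidget                    ┃24┃ 
            ┠───────────────────────────────┨40┃ 
            ┃  Language:   ( ) English  ( ) ┃61┃ 
            ┃  Active:     [x]              ┃  ┃ 
            ┃> Email:      [user@example.co]┃━━┛ 
            ┃  Plan:       ( ) Free  ( ) Pro┃    
            ┃  Phone:      [               ]┃    
            ┃                               ┃    
            ┃                               ┃    
            ┃                               ┃    
            ┃                               ┃    
            ┃                               ┃    


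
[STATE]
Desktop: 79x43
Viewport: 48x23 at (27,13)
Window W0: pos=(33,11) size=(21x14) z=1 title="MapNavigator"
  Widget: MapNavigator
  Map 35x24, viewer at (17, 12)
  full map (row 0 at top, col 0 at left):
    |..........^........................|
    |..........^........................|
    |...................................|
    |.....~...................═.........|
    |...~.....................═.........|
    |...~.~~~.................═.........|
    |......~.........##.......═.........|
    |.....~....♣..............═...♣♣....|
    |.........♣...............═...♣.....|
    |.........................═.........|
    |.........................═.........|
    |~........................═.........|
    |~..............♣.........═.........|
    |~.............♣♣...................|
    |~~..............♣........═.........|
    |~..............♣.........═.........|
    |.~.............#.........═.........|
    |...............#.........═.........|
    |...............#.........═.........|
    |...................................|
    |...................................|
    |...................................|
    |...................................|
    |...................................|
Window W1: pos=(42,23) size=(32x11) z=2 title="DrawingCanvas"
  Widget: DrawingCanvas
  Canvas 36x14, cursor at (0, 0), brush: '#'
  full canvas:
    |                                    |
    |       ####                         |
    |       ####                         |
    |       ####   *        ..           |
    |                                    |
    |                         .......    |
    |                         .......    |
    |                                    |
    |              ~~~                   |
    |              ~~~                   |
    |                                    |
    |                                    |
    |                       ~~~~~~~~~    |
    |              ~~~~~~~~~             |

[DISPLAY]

      ┠───────────────────┨                     
      ┃..♣..............═.┃                     
      ┃.♣...............═.┃                     
      ┃.................═.┃                     
      ┃.................═.┃                     
      ┃.................═.┃                     
      ┃.......♣.@.......═.┃                     
      ┃......♣♣...........┃                     
      ┃........♣........═.┃                     
      ┃.......♣.........═.┃                     
      ┃.......#┏━━━━━━━━━━━━━━━━━━━━━━━━━━━━━━┓ 
      ┗━━━━━━━━┃ DrawingCanvas                ┃ 
               ┠──────────────────────────────┨ 
               ┃+                             ┃ 
               ┃       ####                   ┃ 
               ┃       ####                   ┃ 
               ┃       ####   *        ..     ┃ 
               ┃                              ┃ 
               ┃                         .....┃ 
               ┃                         .....┃ 
               ┗━━━━━━━━━━━━━━━━━━━━━━━━━━━━━━┛ 
                                                
                                                


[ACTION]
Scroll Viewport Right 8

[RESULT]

  ┠───────────────────┨                         
  ┃..♣..............═.┃                         
  ┃.♣...............═.┃                         
  ┃.................═.┃                         
  ┃.................═.┃                         
  ┃.................═.┃                         
  ┃.......♣.@.......═.┃                         
  ┃......♣♣...........┃                         
  ┃........♣........═.┃                         
  ┃.......♣.........═.┃                         
  ┃.......#┏━━━━━━━━━━━━━━━━━━━━━━━━━━━━━━┓     
  ┗━━━━━━━━┃ DrawingCanvas                ┃     
           ┠──────────────────────────────┨     
           ┃+                             ┃     
           ┃       ####                   ┃     
           ┃       ####                   ┃     
           ┃       ####   *        ..     ┃     
           ┃                              ┃     
           ┃                         .....┃     
           ┃                         .....┃     
           ┗━━━━━━━━━━━━━━━━━━━━━━━━━━━━━━┛     
                                                
                                                


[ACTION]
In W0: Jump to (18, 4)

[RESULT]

  ┠───────────────────┨                         
  ┃                   ┃                         
  ┃.^.................┃                         
  ┃.^.................┃                         
  ┃...................┃                         
  ┃................═..┃                         
  ┃.........@......═..┃                         
  ┃................═..┃                         
  ┃.......##.......═..┃                         
  ┃.♣..............═..┃                         
  ┃♣.......┏━━━━━━━━━━━━━━━━━━━━━━━━━━━━━━┓     
  ┗━━━━━━━━┃ DrawingCanvas                ┃     
           ┠──────────────────────────────┨     
           ┃+                             ┃     
           ┃       ####                   ┃     
           ┃       ####                   ┃     
           ┃       ####   *        ..     ┃     
           ┃                              ┃     
           ┃                         .....┃     
           ┃                         .....┃     
           ┗━━━━━━━━━━━━━━━━━━━━━━━━━━━━━━┛     
                                                
                                                


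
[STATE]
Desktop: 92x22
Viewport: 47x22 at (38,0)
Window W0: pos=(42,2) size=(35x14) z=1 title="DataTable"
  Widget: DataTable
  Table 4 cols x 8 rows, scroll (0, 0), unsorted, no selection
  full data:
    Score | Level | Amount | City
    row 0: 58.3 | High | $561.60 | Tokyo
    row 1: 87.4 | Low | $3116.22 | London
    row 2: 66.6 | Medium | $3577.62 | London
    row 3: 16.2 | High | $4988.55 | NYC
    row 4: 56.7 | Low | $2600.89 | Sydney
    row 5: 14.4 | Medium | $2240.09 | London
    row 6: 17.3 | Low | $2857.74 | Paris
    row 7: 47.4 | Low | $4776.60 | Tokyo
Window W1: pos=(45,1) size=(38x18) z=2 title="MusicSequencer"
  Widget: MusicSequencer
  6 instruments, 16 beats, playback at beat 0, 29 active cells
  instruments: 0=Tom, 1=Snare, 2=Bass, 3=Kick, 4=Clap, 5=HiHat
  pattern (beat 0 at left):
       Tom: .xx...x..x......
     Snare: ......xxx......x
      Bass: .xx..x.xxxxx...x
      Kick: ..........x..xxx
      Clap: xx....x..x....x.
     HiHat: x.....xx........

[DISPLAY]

                                               
       ┏━━━━━━━━━━━━━━━━━━━━━━━━━━━━━━━━━━━━┓  
    ┏━━┃ MusicSequencer                     ┃  
    ┃ D┠────────────────────────────────────┨  
    ┠──┃      ▼123456789012345              ┃  
    ┃Sc┃   Tom·██···█··█······              ┃  
    ┃──┃ Snare······███······█              ┃  
    ┃58┃  Bass·██··█·█████···█              ┃  
    ┃87┃  Kick··········█··███              ┃  
    ┃66┃  Clap██····█··█····█·              ┃  
    ┃16┃ HiHat█·····██········              ┃  
    ┃56┃                                    ┃  
    ┃14┃                                    ┃  
    ┃17┃                                    ┃  
    ┃47┃                                    ┃  
    ┗━━┃                                    ┃  
       ┃                                    ┃  
       ┃                                    ┃  
       ┗━━━━━━━━━━━━━━━━━━━━━━━━━━━━━━━━━━━━┛  
                                               
                                               
                                               


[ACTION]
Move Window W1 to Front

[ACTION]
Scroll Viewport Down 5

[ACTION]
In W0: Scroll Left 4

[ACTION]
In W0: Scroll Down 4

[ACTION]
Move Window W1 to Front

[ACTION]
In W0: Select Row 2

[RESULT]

                                               
       ┏━━━━━━━━━━━━━━━━━━━━━━━━━━━━━━━━━━━━┓  
    ┏━━┃ MusicSequencer                     ┃  
    ┃ D┠────────────────────────────────────┨  
    ┠──┃      ▼123456789012345              ┃  
    ┃Sc┃   Tom·██···█··█······              ┃  
    ┃──┃ Snare······███······█              ┃  
    ┃58┃  Bass·██··█·█████···█              ┃  
    ┃87┃  Kick··········█··███              ┃  
    ┃>6┃  Clap██····█··█····█·              ┃  
    ┃16┃ HiHat█·····██········              ┃  
    ┃56┃                                    ┃  
    ┃14┃                                    ┃  
    ┃17┃                                    ┃  
    ┃47┃                                    ┃  
    ┗━━┃                                    ┃  
       ┃                                    ┃  
       ┃                                    ┃  
       ┗━━━━━━━━━━━━━━━━━━━━━━━━━━━━━━━━━━━━┛  
                                               
                                               
                                               


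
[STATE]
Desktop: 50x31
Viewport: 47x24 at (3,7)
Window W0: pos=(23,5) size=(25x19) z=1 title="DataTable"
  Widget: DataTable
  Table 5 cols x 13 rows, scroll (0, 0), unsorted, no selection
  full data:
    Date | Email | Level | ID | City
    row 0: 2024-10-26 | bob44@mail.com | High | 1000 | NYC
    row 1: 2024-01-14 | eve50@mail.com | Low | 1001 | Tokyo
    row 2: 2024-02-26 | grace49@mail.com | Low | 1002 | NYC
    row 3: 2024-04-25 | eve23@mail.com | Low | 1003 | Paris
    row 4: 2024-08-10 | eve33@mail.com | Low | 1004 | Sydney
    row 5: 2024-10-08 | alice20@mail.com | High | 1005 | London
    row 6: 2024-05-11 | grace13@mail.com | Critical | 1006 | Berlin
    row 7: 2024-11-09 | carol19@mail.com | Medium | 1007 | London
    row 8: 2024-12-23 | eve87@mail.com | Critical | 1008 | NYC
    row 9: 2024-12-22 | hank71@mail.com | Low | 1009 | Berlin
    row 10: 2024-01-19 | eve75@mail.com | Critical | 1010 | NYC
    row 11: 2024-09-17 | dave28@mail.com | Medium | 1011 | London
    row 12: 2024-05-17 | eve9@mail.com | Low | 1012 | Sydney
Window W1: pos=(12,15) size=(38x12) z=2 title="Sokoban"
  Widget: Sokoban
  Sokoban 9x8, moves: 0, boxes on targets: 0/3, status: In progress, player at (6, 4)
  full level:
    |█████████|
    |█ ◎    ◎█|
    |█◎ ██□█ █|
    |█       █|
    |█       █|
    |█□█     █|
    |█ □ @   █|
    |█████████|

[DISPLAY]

                    ┠───────────────────────┨  
                    ┃Date      │Email       ┃  
                    ┃──────────┼────────────┃  
                    ┃2024-10-26│bob44@mail.c┃  
                    ┃2024-01-14│eve50@mail.c┃  
                    ┃2024-02-26│grace49@mail┃  
                    ┃2024-04-25│eve23@mail.c┃  
                    ┃2024-08-10│eve33@mail.c┃  
         ┏━━━━━━━━━━━━━━━━━━━━━━━━━━━━━━━━━━━━┓
         ┃ Sokoban                            ┃
         ┠────────────────────────────────────┨
         ┃█████████                           ┃
         ┃█ ◎    ◎█                           ┃
         ┃█◎ ██□█ █                           ┃
         ┃█       █                           ┃
         ┃█       █                           ┃
         ┃█□█     █                           ┃
         ┃█ □ @   █                           ┃
         ┃█████████                           ┃
         ┗━━━━━━━━━━━━━━━━━━━━━━━━━━━━━━━━━━━━┛
                                               
                                               
                                               
                                               


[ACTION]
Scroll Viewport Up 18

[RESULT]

                                               
                                               
                                               
                                               
                                               
                    ┏━━━━━━━━━━━━━━━━━━━━━━━┓  
                    ┃ DataTable             ┃  
                    ┠───────────────────────┨  
                    ┃Date      │Email       ┃  
                    ┃──────────┼────────────┃  
                    ┃2024-10-26│bob44@mail.c┃  
                    ┃2024-01-14│eve50@mail.c┃  
                    ┃2024-02-26│grace49@mail┃  
                    ┃2024-04-25│eve23@mail.c┃  
                    ┃2024-08-10│eve33@mail.c┃  
         ┏━━━━━━━━━━━━━━━━━━━━━━━━━━━━━━━━━━━━┓
         ┃ Sokoban                            ┃
         ┠────────────────────────────────────┨
         ┃█████████                           ┃
         ┃█ ◎    ◎█                           ┃
         ┃█◎ ██□█ █                           ┃
         ┃█       █                           ┃
         ┃█       █                           ┃
         ┃█□█     █                           ┃


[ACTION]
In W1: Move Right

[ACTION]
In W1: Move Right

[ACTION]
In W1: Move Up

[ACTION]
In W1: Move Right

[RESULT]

                                               
                                               
                                               
                                               
                                               
                    ┏━━━━━━━━━━━━━━━━━━━━━━━┓  
                    ┃ DataTable             ┃  
                    ┠───────────────────────┨  
                    ┃Date      │Email       ┃  
                    ┃──────────┼────────────┃  
                    ┃2024-10-26│bob44@mail.c┃  
                    ┃2024-01-14│eve50@mail.c┃  
                    ┃2024-02-26│grace49@mail┃  
                    ┃2024-04-25│eve23@mail.c┃  
                    ┃2024-08-10│eve33@mail.c┃  
         ┏━━━━━━━━━━━━━━━━━━━━━━━━━━━━━━━━━━━━┓
         ┃ Sokoban                            ┃
         ┠────────────────────────────────────┨
         ┃█████████                           ┃
         ┃█ ◎    ◎█                           ┃
         ┃█◎ ██□█ █                           ┃
         ┃█       █                           ┃
         ┃█       █                           ┃
         ┃█□█    @█                           ┃


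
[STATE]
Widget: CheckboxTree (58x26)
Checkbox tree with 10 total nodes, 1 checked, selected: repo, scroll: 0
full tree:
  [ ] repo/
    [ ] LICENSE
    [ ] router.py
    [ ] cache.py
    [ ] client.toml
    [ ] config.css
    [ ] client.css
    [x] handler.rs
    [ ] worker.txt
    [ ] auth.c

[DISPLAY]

>[-] repo/                                                
   [ ] LICENSE                                            
   [ ] router.py                                          
   [ ] cache.py                                           
   [ ] client.toml                                        
   [ ] config.css                                         
   [ ] client.css                                         
   [x] handler.rs                                         
   [ ] worker.txt                                         
   [ ] auth.c                                             
                                                          
                                                          
                                                          
                                                          
                                                          
                                                          
                                                          
                                                          
                                                          
                                                          
                                                          
                                                          
                                                          
                                                          
                                                          
                                                          


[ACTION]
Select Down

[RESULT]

 [-] repo/                                                
>  [ ] LICENSE                                            
   [ ] router.py                                          
   [ ] cache.py                                           
   [ ] client.toml                                        
   [ ] config.css                                         
   [ ] client.css                                         
   [x] handler.rs                                         
   [ ] worker.txt                                         
   [ ] auth.c                                             
                                                          
                                                          
                                                          
                                                          
                                                          
                                                          
                                                          
                                                          
                                                          
                                                          
                                                          
                                                          
                                                          
                                                          
                                                          
                                                          


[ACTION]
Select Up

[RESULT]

>[-] repo/                                                
   [ ] LICENSE                                            
   [ ] router.py                                          
   [ ] cache.py                                           
   [ ] client.toml                                        
   [ ] config.css                                         
   [ ] client.css                                         
   [x] handler.rs                                         
   [ ] worker.txt                                         
   [ ] auth.c                                             
                                                          
                                                          
                                                          
                                                          
                                                          
                                                          
                                                          
                                                          
                                                          
                                                          
                                                          
                                                          
                                                          
                                                          
                                                          
                                                          


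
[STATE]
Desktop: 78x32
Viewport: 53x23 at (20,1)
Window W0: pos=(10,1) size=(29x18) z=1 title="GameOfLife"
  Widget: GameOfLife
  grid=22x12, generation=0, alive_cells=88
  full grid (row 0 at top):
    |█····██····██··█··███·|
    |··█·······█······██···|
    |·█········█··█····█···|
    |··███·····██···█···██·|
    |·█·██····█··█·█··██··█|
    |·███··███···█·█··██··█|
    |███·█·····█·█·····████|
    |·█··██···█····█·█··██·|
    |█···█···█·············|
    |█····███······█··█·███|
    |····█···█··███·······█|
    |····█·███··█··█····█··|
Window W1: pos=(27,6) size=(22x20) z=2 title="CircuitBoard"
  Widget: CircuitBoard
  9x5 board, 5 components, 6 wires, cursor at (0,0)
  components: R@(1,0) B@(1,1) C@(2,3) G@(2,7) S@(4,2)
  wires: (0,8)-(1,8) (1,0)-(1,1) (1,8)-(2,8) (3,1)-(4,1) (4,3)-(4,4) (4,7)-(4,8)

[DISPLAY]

━━━━━━━━━━━━━━━━━━┓                                  
fe                ┃                                  
──────────────────┨                                  
                  ┃                                  
··██··█··███·     ┃                                  
·█·····┏━━━━━━━━━━━━━━━━━━━━┓                        
·█··█··┃ CircuitBoard       ┃                        
·██···█┠────────────────────┨                        
█··█·█·┃   0 1 2 3 4 5 6 7 8┃                        
···█·█·┃0  [.]              ┃                        
·█·█···┃                    ┃                        
█····█·┃1   R ─ B           ┃                        
·······┃                    ┃                        
·····█·┃2               C   ┃                        
··███··┃                    ┃                        
··█··█·┃3       ·           ┃                        
       ┃        │           ┃                        
━━━━━━━┃4       ·   S   · ─ ┃                        
       ┃Cursor: (0,0)       ┃                        
       ┃                    ┃                        
       ┃                    ┃                        
       ┃                    ┃                        
       ┃                    ┃                        


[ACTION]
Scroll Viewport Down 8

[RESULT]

█··█·█·┃   0 1 2 3 4 5 6 7 8┃                        
···█·█·┃0  [.]              ┃                        
·█·█···┃                    ┃                        
█····█·┃1   R ─ B           ┃                        
·······┃                    ┃                        
·····█·┃2               C   ┃                        
··███··┃                    ┃                        
··█··█·┃3       ·           ┃                        
       ┃        │           ┃                        
━━━━━━━┃4       ·   S   · ─ ┃                        
       ┃Cursor: (0,0)       ┃                        
       ┃                    ┃                        
       ┃                    ┃                        
       ┃                    ┃                        
       ┃                    ┃                        
       ┃                    ┃                        
       ┗━━━━━━━━━━━━━━━━━━━━┛                        
                                                     
                                                     
                                                     
                                                     
                                                     
                                                     


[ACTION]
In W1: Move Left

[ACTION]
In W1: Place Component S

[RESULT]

█··█·█·┃   0 1 2 3 4 5 6 7 8┃                        
···█·█·┃0  [S]              ┃                        
·█·█···┃                    ┃                        
█····█·┃1   R ─ B           ┃                        
·······┃                    ┃                        
·····█·┃2               C   ┃                        
··███··┃                    ┃                        
··█··█·┃3       ·           ┃                        
       ┃        │           ┃                        
━━━━━━━┃4       ·   S   · ─ ┃                        
       ┃Cursor: (0,0)       ┃                        
       ┃                    ┃                        
       ┃                    ┃                        
       ┃                    ┃                        
       ┃                    ┃                        
       ┃                    ┃                        
       ┗━━━━━━━━━━━━━━━━━━━━┛                        
                                                     
                                                     
                                                     
                                                     
                                                     
                                                     


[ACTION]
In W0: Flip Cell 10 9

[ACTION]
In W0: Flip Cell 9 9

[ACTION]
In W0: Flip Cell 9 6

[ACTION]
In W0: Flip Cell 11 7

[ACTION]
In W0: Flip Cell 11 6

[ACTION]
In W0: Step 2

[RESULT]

·····██┃   0 1 2 3 4 5 6 7 8┃                        
···███·┃0  [S]              ┃                        
·······┃                    ┃                        
·······┃1   R ─ B           ┃                        
·······┃                    ┃                        
·······┃2               C   ┃                        
·····█·┃                    ┃                        
█·█·██·┃3       ·           ┃                        
       ┃        │           ┃                        
━━━━━━━┃4       ·   S   · ─ ┃                        
       ┃Cursor: (0,0)       ┃                        
       ┃                    ┃                        
       ┃                    ┃                        
       ┃                    ┃                        
       ┃                    ┃                        
       ┃                    ┃                        
       ┗━━━━━━━━━━━━━━━━━━━━┛                        
                                                     
                                                     
                                                     
                                                     
                                                     
                                                     
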